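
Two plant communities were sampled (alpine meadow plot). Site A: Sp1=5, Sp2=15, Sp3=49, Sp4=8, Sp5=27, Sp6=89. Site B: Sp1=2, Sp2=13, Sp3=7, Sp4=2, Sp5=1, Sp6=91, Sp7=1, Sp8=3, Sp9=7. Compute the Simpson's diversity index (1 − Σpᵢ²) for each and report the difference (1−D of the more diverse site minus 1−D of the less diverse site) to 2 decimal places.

Site A: N=193, proportions 0.02591, 0.07772, 0.25389, 0.04145, 0.1399, 0.46114, giving 1−D = 0.69489 (working shown to 5 dp, full precision carried).
Site B: N=127, proportions 0.01575, 0.10236, 0.05512, 0.01575, 0.00787, 0.71654, 0.00787, 0.02362, 0.05512, giving 1−D = 0.46884.
Difference = |0.69489 − 0.46884| = 0.22605, i.e. 0.23 to 2 decimal places.

0.23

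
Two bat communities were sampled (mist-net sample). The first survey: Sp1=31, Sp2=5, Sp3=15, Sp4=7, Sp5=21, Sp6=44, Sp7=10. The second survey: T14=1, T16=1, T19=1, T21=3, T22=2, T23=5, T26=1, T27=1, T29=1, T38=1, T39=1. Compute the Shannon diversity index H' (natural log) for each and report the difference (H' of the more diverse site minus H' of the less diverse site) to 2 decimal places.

0.47

The first survey: N=133, proportions 0.2331, 0.0376, 0.1128, 0.0526, 0.1579, 0.3308, 0.0752, giving H' = 1.7159 (working shown to 4 dp, full precision carried).
The second survey: N=18, proportions 0.0556, 0.0556, 0.0556, 0.1667, 0.1111, 0.2778, 0.0556, 0.0556, 0.0556, 0.0556, 0.0556, giving H' = 2.1832.
Difference = |1.7159 − 2.1832| = 0.4673, i.e. 0.47 to 2 decimal places.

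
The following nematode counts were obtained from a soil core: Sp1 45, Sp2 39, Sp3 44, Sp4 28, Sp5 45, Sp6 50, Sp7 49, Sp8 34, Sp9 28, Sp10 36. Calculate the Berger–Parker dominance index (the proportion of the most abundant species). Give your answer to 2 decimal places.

Total N = 45+39+44+28+45+50+49+34+28+36 = 398, so the proportions are 0.1131, 0.098, 0.1106, 0.0704, 0.1131, 0.1256, 0.1231, 0.0854, 0.0704, 0.0905 (working shown to 4 dp, full precision carried).
The largest proportion is 0.1256, i.e. d = 0.13 to 2 decimal places.

0.13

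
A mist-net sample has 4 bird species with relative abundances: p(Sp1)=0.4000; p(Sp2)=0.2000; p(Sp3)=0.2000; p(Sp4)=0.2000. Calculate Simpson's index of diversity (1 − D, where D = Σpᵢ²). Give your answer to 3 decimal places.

0.720

D = 0.4² + 0.2² + 0.2² + 0.2² = 0.16000 + 0.04000 + 0.04000 + 0.04000 = 0.28000 (working shown to 5 dp, full precision carried).
So 1 − D = 0.72000, i.e. 0.720 to 3 decimal places.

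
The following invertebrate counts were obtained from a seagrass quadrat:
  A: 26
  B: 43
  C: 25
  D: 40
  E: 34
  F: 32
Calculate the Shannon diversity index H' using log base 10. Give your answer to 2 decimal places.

0.77

Total N = 26+43+25+40+34+32 = 200, so the proportions are 0.13, 0.215, 0.125, 0.2, 0.17, 0.16 (working shown to 4 dp, full precision carried).
Each pᵢ log₁₀ pᵢ term: 0.13×(-0.8861)=-0.1152, 0.215×(-0.6676)=-0.1435, 0.125×(-0.9031)=-0.1129, 0.2×(-0.6990)=-0.1398, 0.17×(-0.7696)=-0.1308, 0.16×(-0.7959)=-0.1273.
Sum = -0.7696, so H' = 0.77.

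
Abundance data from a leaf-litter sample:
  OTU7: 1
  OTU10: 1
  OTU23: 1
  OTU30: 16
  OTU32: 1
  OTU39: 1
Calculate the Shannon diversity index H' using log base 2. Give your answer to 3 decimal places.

1.345

Total N = 1+1+1+16+1+1 = 21, so the proportions are 0.04762, 0.04762, 0.04762, 0.7619, 0.04762, 0.04762 (working shown to 5 dp, full precision carried).
Each pᵢ log₂ pᵢ term: 0.04762×(-4.39232)=-0.20916, 0.04762×(-4.39232)=-0.20916, 0.04762×(-4.39232)=-0.20916, 0.7619×(-0.39232)=-0.29891, 0.04762×(-4.39232)=-0.20916, 0.04762×(-4.39232)=-0.20916.
Sum = -1.34470, so H' = 1.345.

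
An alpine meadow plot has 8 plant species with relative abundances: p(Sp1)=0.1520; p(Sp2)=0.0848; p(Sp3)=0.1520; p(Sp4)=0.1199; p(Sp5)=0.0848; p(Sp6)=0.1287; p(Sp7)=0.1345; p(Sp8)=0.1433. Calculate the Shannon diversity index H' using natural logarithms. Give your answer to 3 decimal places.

2.058

Each pᵢ ln pᵢ term (working shown to 5 dp, full precision carried): 0.152×(-1.88387)=-0.28635, 0.0848×(-2.46746)=-0.20924, 0.152×(-1.88387)=-0.28635, 0.1199×(-2.12110)=-0.25432, 0.0848×(-2.46746)=-0.20924, 0.1287×(-2.05027)=-0.26387, 0.1345×(-2.00619)=-0.26983, 0.1433×(-1.94281)=-0.27841.
Sum = -2.05761, so H' = 2.058.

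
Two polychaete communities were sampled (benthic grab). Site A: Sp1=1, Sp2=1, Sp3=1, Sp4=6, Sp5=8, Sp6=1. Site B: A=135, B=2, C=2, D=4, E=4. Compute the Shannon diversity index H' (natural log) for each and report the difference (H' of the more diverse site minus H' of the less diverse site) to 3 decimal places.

Site A: N=18, proportions 0.05556, 0.05556, 0.05556, 0.33333, 0.44444, 0.05556, giving H' = 1.36892 (working shown to 5 dp, full precision carried).
Site B: N=147, proportions 0.91837, 0.01361, 0.01361, 0.02721, 0.02721, giving H' = 0.39128.
Difference = |1.36892 − 0.39128| = 0.97764, i.e. 0.978 to 3 decimal places.

0.978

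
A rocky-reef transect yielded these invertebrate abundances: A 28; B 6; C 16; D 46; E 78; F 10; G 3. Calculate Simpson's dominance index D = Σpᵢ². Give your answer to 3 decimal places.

Total N = 28+6+16+46+78+10+3 = 187, so the proportions are 0.14973, 0.03209, 0.08556, 0.24599, 0.41711, 0.05348, 0.01604 (working shown to 5 dp, full precision carried).
D = 0.14973² + 0.03209² + 0.08556² + 0.24599² + 0.41711² + 0.05348² + 0.01604² = 0.02242 + 0.00103 + 0.00732 + 0.06051 + 0.17398 + 0.00286 + 0.00026 = 0.26838.
To 3 decimal places, D = 0.268.

0.268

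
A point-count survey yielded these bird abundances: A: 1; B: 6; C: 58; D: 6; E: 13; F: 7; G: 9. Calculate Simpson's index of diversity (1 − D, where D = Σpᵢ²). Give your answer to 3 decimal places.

Total N = 1+6+58+6+13+7+9 = 100, so the proportions are 0.01, 0.06, 0.58, 0.06, 0.13, 0.07, 0.09 (working shown to 5 dp, full precision carried).
D = 0.01² + 0.06² + 0.58² + 0.06² + 0.13² + 0.07² + 0.09² = 0.00010 + 0.00360 + 0.33640 + 0.00360 + 0.01690 + 0.00490 + 0.00810 = 0.37360.
So 1 − D = 0.62640, i.e. 0.626 to 3 decimal places.

0.626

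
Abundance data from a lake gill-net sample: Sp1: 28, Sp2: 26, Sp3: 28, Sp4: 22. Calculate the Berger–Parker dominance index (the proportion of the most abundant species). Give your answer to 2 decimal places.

Total N = 28+26+28+22 = 104, so the proportions are 0.2692, 0.25, 0.2692, 0.2115 (working shown to 4 dp, full precision carried).
The largest proportion is 0.2692, i.e. d = 0.27 to 2 decimal places.

0.27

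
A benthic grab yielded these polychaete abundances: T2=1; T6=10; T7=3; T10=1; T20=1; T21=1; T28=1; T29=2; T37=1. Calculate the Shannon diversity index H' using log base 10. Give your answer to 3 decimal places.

Total N = 1+10+3+1+1+1+1+2+1 = 21, so the proportions are 0.04762, 0.47619, 0.14286, 0.04762, 0.04762, 0.04762, 0.04762, 0.09524, 0.04762 (working shown to 5 dp, full precision carried).
Each pᵢ log₁₀ pᵢ term: 0.04762×(-1.32222)=-0.06296, 0.47619×(-0.32222)=-0.15344, 0.14286×(-0.84510)=-0.12073, 0.04762×(-1.32222)=-0.06296, 0.04762×(-1.32222)=-0.06296, 0.04762×(-1.32222)=-0.06296, 0.04762×(-1.32222)=-0.06296, 0.09524×(-1.02119)=-0.09726, 0.04762×(-1.32222)=-0.06296.
Sum = -0.74920, so H' = 0.749.

0.749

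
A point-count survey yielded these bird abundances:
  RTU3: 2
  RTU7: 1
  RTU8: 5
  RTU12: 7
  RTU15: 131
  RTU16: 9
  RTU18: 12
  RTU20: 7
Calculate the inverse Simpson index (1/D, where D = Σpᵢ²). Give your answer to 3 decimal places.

1.729

Total N = 2+1+5+7+131+9+12+7 = 174, so the proportions are 0.011494, 0.005747, 0.028736, 0.04023, 0.752874, 0.051724, 0.068966, 0.04023 (working shown to 6 dp, full precision carried).
D = 0.011494² + 0.005747² + 0.028736² + 0.04023² + 0.752874² + 0.051724² + 0.068966² + 0.04023² = 0.000132 + 0.000033 + 0.000826 + 0.001618 + 0.566819 + 0.002675 + 0.004756 + 0.001618 = 0.578478.
So 1/D = 1.72867, i.e. 1.729 to 3 decimal places.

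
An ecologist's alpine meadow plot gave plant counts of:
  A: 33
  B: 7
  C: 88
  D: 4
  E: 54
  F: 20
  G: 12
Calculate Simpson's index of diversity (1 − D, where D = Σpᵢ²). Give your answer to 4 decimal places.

0.7400

Total N = 33+7+88+4+54+20+12 = 218, so the proportions are 0.151376, 0.03211, 0.40367, 0.018349, 0.247706, 0.091743, 0.055046 (working shown to 6 dp, full precision carried).
D = 0.151376² + 0.03211² + 0.40367² + 0.018349² + 0.247706² + 0.091743² + 0.055046² = 0.022915 + 0.001031 + 0.162949 + 0.000337 + 0.061358 + 0.008417 + 0.003030 = 0.260037.
So 1 − D = 0.739963, i.e. 0.7400 to 4 decimal places.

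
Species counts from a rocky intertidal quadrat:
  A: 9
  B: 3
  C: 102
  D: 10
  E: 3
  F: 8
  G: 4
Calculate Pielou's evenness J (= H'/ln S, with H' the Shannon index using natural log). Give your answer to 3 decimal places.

Total N = 9+3+102+10+3+8+4 = 139, so the proportions are 0.06475, 0.02158, 0.73381, 0.07194, 0.02158, 0.05755, 0.02878 (working shown to 5 dp, full precision carried).
H' = −Σ pᵢ ln pᵢ = −((-0.17723) + (-0.08279) + (-0.22712) + (-0.18934) + (-0.08279) + (-0.16432) + (-0.10211)) = 1.02569.
With S = 7 species, ln S = 1.94591, so J = 1.02569/1.94591 = 0.52710, i.e. 0.527 to 3 decimal places.

0.527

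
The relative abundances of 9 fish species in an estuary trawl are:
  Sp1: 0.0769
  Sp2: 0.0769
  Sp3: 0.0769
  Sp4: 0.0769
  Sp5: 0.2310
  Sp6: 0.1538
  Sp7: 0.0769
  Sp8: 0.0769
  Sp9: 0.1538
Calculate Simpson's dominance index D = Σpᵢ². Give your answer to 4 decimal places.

D = 0.0769² + 0.0769² + 0.0769² + 0.0769² + 0.231² + 0.1538² + 0.0769² + 0.0769² + 0.1538² = 0.005914 + 0.005914 + 0.005914 + 0.005914 + 0.053361 + 0.023654 + 0.005914 + 0.005914 + 0.023654 = 0.136152 (working shown to 6 dp, full precision carried).
To 4 decimal places, D = 0.1362.

0.1362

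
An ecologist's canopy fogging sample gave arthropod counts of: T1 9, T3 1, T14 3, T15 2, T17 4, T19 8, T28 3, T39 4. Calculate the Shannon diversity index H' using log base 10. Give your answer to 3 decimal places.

0.823

Total N = 9+1+3+2+4+8+3+4 = 34, so the proportions are 0.26471, 0.02941, 0.08824, 0.05882, 0.11765, 0.23529, 0.08824, 0.11765 (working shown to 5 dp, full precision carried).
Each pᵢ log₁₀ pᵢ term: 0.26471×(-0.57724)=-0.15280, 0.02941×(-1.53148)=-0.04504, 0.08824×(-1.05436)=-0.09303, 0.05882×(-1.23045)=-0.07238, 0.11765×(-0.92942)=-0.10934, 0.23529×(-0.62839)=-0.14786, 0.08824×(-1.05436)=-0.09303, 0.11765×(-0.92942)=-0.10934.
Sum = -0.82283, so H' = 0.823.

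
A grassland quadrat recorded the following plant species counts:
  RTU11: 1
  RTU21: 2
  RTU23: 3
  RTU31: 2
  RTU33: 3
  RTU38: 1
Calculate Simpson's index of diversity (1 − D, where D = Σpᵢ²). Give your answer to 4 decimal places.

0.8056

Total N = 1+2+3+2+3+1 = 12, so the proportions are 0.083333, 0.166667, 0.25, 0.166667, 0.25, 0.083333 (working shown to 6 dp, full precision carried).
D = 0.083333² + 0.166667² + 0.25² + 0.166667² + 0.25² + 0.083333² = 0.006944 + 0.027778 + 0.062500 + 0.027778 + 0.062500 + 0.006944 = 0.194444.
So 1 − D = 0.805556, i.e. 0.8056 to 4 decimal places.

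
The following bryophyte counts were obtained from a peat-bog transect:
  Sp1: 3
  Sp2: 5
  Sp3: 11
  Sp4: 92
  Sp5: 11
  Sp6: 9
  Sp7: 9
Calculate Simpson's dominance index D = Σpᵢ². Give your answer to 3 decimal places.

0.454

Total N = 3+5+11+92+11+9+9 = 140, so the proportions are 0.02143, 0.03571, 0.07857, 0.65714, 0.07857, 0.06429, 0.06429 (working shown to 5 dp, full precision carried).
D = 0.02143² + 0.03571² + 0.07857² + 0.65714² + 0.07857² + 0.06429² + 0.06429² = 0.00046 + 0.00128 + 0.00617 + 0.43184 + 0.00617 + 0.00413 + 0.00413 = 0.45418.
To 3 decimal places, D = 0.454.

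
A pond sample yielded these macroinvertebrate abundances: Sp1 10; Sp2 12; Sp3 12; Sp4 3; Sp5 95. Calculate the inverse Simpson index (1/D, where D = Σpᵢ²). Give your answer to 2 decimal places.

1.85

Total N = 10+12+12+3+95 = 132, so the proportions are 0.07576, 0.09091, 0.09091, 0.02273, 0.7197 (working shown to 5 dp, full precision carried).
D = 0.07576² + 0.09091² + 0.09091² + 0.02273² + 0.7197² = 0.00574 + 0.00826 + 0.00826 + 0.00052 + 0.51796 = 0.54075.
So 1/D = 1.8493, i.e. 1.85 to 2 decimal places.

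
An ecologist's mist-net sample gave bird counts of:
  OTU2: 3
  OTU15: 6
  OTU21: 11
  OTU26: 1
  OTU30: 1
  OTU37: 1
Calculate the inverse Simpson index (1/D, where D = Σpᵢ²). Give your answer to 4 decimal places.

Total N = 3+6+11+1+1+1 = 23, so the proportions are 0.1304348, 0.2608696, 0.4782609, 0.0434783, 0.0434783, 0.0434783 (working shown to 7 dp, full precision carried).
D = 0.1304348² + 0.2608696² + 0.4782609² + 0.0434783² + 0.0434783² + 0.0434783² = 0.0170132 + 0.0680529 + 0.2287335 + 0.0018904 + 0.0018904 + 0.0018904 = 0.3194707.
So 1/D = 3.130178, i.e. 3.1302 to 4 decimal places.

3.1302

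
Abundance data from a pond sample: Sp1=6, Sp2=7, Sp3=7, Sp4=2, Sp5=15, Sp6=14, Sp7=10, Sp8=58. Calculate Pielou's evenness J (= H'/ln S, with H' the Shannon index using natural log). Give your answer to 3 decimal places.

Total N = 6+7+7+2+15+14+10+58 = 119, so the proportions are 0.05042, 0.05882, 0.05882, 0.01681, 0.12605, 0.11765, 0.08403, 0.48739 (working shown to 5 dp, full precision carried).
H' = −Σ pᵢ ln pᵢ = −((-0.15062) + (-0.16666) + (-0.16666) + (-0.06867) + (-0.26106) + (-0.25177) + (-0.20811) + (-0.35028)) = 1.62384.
With S = 8 species, ln S = 2.07944, so J = 1.62384/2.07944 = 0.78090, i.e. 0.781 to 3 decimal places.

0.781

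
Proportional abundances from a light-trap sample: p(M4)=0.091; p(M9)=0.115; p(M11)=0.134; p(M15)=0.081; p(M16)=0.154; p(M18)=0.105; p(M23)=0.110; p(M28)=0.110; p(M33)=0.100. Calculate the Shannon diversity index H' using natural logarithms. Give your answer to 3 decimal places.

2.180

Each pᵢ ln pᵢ term (working shown to 5 dp, full precision carried): 0.091×(-2.39690)=-0.21812, 0.115×(-2.16282)=-0.24872, 0.134×(-2.00992)=-0.26933, 0.081×(-2.51331)=-0.20358, 0.154×(-1.87080)=-0.28810, 0.105×(-2.25379)=-0.23665, 0.11×(-2.20727)=-0.24280, 0.11×(-2.20727)=-0.24280, 0.1×(-2.30259)=-0.23026.
Sum = -2.18036, so H' = 2.180.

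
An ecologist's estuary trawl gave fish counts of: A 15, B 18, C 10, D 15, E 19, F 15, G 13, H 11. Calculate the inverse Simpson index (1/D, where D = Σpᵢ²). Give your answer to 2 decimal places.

7.69

Total N = 15+18+10+15+19+15+13+11 = 116, so the proportions are 0.12931, 0.155172, 0.086207, 0.12931, 0.163793, 0.12931, 0.112069, 0.094828 (working shown to 6 dp, full precision carried).
D = 0.12931² + 0.155172² + 0.086207² + 0.12931² + 0.163793² + 0.12931² + 0.112069² + 0.094828² = 0.016721 + 0.024078 + 0.007432 + 0.016721 + 0.026828 + 0.016721 + 0.012559 + 0.008992 = 0.130054.
So 1/D = 7.6891, i.e. 7.69 to 2 decimal places.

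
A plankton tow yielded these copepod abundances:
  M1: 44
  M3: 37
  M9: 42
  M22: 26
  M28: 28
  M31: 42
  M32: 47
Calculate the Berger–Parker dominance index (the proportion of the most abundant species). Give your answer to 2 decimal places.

0.18

Total N = 44+37+42+26+28+42+47 = 266, so the proportions are 0.1654, 0.1391, 0.1579, 0.0977, 0.1053, 0.1579, 0.1767 (working shown to 4 dp, full precision carried).
The largest proportion is 0.1767, i.e. d = 0.18 to 2 decimal places.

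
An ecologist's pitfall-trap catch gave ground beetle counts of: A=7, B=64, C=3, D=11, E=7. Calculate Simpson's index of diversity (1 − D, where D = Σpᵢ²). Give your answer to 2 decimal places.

Total N = 7+64+3+11+7 = 92, so the proportions are 0.0761, 0.6957, 0.0326, 0.1196, 0.0761 (working shown to 4 dp, full precision carried).
D = 0.0761² + 0.6957² + 0.0326² + 0.1196² + 0.0761² = 0.0058 + 0.4839 + 0.0011 + 0.0143 + 0.0058 = 0.5109.
So 1 − D = 0.4891, i.e. 0.49 to 2 decimal places.

0.49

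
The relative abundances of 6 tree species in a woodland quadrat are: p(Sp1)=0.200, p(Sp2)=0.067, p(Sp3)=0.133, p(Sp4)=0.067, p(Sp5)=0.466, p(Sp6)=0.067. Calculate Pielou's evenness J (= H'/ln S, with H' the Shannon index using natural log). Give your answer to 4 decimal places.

0.8312

H' = −Σ pᵢ ln pᵢ = −((-0.321888) + (-0.181105) + (-0.268315) + (-0.181105) + (-0.355823) + (-0.181105)) = 1.489342 (working shown to 6 dp, full precision carried).
With S = 6 species, ln S = 1.791759, so J = 1.489342/1.791759 = 0.831217, i.e. 0.8312 to 4 decimal places.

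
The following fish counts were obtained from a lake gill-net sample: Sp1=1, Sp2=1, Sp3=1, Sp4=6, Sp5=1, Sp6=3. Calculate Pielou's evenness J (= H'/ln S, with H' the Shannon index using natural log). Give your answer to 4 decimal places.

Total N = 1+1+1+6+1+3 = 13, so the proportions are 0.076923, 0.076923, 0.076923, 0.461538, 0.076923, 0.230769 (working shown to 6 dp, full precision carried).
H' = −Σ pᵢ ln pᵢ = −((-0.197304) + (-0.197304) + (-0.197304) + (-0.356857) + (-0.197304) + (-0.338385)) = 1.484458.
With S = 6 species, ln S = 1.791759, so J = 1.484458/1.791759 = 0.828492, i.e. 0.8285 to 4 decimal places.

0.8285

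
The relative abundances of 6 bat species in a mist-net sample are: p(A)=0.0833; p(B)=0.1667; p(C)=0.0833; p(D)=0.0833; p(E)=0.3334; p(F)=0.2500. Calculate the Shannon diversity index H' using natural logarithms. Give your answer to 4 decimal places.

1.6325

Each pᵢ ln pᵢ term (working shown to 6 dp, full precision carried): 0.0833×(-2.485307)=-0.207026, 0.1667×(-1.791559)=-0.298653, 0.0833×(-2.485307)=-0.207026, 0.0833×(-2.485307)=-0.207026, 0.3334×(-1.098412)=-0.366211, 0.25×(-1.386294)=-0.346574.
Sum = -1.632515, so H' = 1.6325.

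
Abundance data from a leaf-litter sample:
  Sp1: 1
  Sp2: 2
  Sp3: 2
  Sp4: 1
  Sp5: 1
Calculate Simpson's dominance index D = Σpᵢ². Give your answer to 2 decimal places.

0.22

Total N = 1+2+2+1+1 = 7, so the proportions are 0.1429, 0.2857, 0.2857, 0.1429, 0.1429 (working shown to 4 dp, full precision carried).
D = 0.1429² + 0.2857² + 0.2857² + 0.1429² + 0.1429² = 0.0204 + 0.0816 + 0.0816 + 0.0204 + 0.0204 = 0.2245.
To 2 decimal places, D = 0.22.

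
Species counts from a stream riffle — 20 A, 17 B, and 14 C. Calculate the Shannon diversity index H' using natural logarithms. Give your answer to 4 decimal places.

Total N = 20+17+14 = 51, so the proportions are 0.392157, 0.333333, 0.27451 (working shown to 6 dp, full precision carried).
Each pᵢ ln pᵢ term: 0.392157×(-0.936093)=-0.367095, 0.333333×(-1.098612)=-0.366204, 0.27451×(-1.292768)=-0.354878.
Sum = -1.088177, so H' = 1.0882.

1.0882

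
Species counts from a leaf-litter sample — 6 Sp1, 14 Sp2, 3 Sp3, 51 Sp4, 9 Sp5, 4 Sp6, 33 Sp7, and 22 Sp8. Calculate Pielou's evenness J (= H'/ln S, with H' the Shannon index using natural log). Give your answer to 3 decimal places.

0.825

Total N = 6+14+3+51+9+4+33+22 = 142, so the proportions are 0.04225, 0.09859, 0.02113, 0.35915, 0.06338, 0.02817, 0.23239, 0.15493 (working shown to 5 dp, full precision carried).
H' = −Σ pᵢ ln pᵢ = −((-0.13369) + (-0.22841) + (-0.08149) + (-0.36778) + (-0.17484) + (-0.10055) + (-0.33914) + (-0.28891)) = 1.71481.
With S = 8 species, ln S = 2.07944, so J = 1.71481/2.07944 = 0.82465, i.e. 0.825 to 3 decimal places.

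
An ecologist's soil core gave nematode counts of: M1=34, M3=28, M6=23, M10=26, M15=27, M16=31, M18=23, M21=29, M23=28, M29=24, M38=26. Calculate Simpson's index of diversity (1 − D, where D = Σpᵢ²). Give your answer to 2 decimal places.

0.91

Total N = 34+28+23+26+27+31+23+29+28+24+26 = 299, so the proportions are 0.1137, 0.0936, 0.0769, 0.087, 0.0903, 0.1037, 0.0769, 0.097, 0.0936, 0.0803, 0.087 (working shown to 4 dp, full precision carried).
D = 0.1137² + 0.0936² + 0.0769² + 0.087² + 0.0903² + 0.1037² + 0.0769² + 0.097² + 0.0936² + 0.0803² + 0.087² = 0.0129 + 0.0088 + 0.0059 + 0.0076 + 0.0082 + 0.0107 + 0.0059 + 0.0094 + 0.0088 + 0.0064 + 0.0076 = 0.0922.
So 1 − D = 0.9078, i.e. 0.91 to 2 decimal places.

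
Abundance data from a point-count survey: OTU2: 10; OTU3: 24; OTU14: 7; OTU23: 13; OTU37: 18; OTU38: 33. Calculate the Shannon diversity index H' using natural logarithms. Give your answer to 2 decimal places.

1.67

Total N = 10+24+7+13+18+33 = 105, so the proportions are 0.0952, 0.2286, 0.0667, 0.1238, 0.1714, 0.3143 (working shown to 4 dp, full precision carried).
Each pᵢ ln pᵢ term: 0.0952×(-2.3514)=-0.2239, 0.2286×(-1.4759)=-0.3374, 0.0667×(-2.7081)=-0.1805, 0.1238×(-2.0890)=-0.2586, 0.1714×(-1.7636)=-0.3023, 0.3143×(-1.1575)=-0.3638.
Sum = -1.6666, so H' = 1.67.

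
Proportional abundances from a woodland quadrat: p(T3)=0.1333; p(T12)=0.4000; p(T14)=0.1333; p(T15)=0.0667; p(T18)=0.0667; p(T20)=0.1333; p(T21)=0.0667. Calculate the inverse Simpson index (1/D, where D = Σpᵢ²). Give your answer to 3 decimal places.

D = 0.1333² + 0.4² + 0.1333² + 0.0667² + 0.0667² + 0.1333² + 0.0667² = 0.0177689 + 0.1600000 + 0.0177689 + 0.0044489 + 0.0044489 + 0.0177689 + 0.0044489 = 0.2266533 (working shown to 7 dp, full precision carried).
So 1/D = 4.41202, i.e. 4.412 to 3 decimal places.

4.412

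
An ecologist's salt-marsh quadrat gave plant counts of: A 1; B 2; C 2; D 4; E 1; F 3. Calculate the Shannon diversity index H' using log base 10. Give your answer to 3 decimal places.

Total N = 1+2+2+4+1+3 = 13, so the proportions are 0.07692, 0.15385, 0.15385, 0.30769, 0.07692, 0.23077 (working shown to 5 dp, full precision carried).
Each pᵢ log₁₀ pᵢ term: 0.07692×(-1.11394)=-0.08569, 0.15385×(-0.81291)=-0.12506, 0.15385×(-0.81291)=-0.12506, 0.30769×(-0.51188)=-0.15750, 0.07692×(-1.11394)=-0.08569, 0.23077×(-0.63682)=-0.14696.
Sum = -0.72596, so H' = 0.726.

0.726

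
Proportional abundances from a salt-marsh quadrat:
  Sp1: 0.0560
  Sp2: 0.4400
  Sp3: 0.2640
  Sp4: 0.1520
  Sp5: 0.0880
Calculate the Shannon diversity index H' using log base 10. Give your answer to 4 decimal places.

Each pᵢ log₁₀ pᵢ term (working shown to 6 dp, full precision carried): 0.056×(-1.251812)=-0.070101, 0.44×(-0.356547)=-0.156881, 0.264×(-0.578396)=-0.152697, 0.152×(-0.818156)=-0.124360, 0.088×(-1.055517)=-0.092886.
Sum = -0.596924, so H' = 0.5969.

0.5969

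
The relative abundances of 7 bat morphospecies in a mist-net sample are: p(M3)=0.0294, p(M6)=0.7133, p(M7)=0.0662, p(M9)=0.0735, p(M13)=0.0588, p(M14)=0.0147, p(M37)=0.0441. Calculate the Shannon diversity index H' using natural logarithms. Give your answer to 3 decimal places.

Each pᵢ ln pᵢ term (working shown to 5 dp, full precision carried): 0.0294×(-3.52676)=-0.10369, 0.7133×(-0.33785)=-0.24099, 0.0662×(-2.71507)=-0.17974, 0.0735×(-2.61047)=-0.19187, 0.0588×(-2.83361)=-0.16662, 0.0147×(-4.21991)=-0.06203, 0.0441×(-3.12130)=-0.13765.
Sum = -1.08258, so H' = 1.083.

1.083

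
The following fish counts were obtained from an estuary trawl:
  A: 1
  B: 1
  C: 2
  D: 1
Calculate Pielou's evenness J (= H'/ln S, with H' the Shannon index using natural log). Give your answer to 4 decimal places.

0.9610

Total N = 1+1+2+1 = 5, so the proportions are 0.2, 0.2, 0.4, 0.2 (working shown to 6 dp, full precision carried).
H' = −Σ pᵢ ln pᵢ = −((-0.321888) + (-0.321888) + (-0.366516) + (-0.321888)) = 1.332179.
With S = 4 species, ln S = 1.386294, so J = 1.332179/1.386294 = 0.960964, i.e. 0.9610 to 4 decimal places.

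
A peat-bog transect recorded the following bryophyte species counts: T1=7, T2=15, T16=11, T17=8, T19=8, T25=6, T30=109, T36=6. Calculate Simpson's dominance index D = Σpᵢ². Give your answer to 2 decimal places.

0.43

Total N = 7+15+11+8+8+6+109+6 = 170, so the proportions are 0.0412, 0.0882, 0.0647, 0.0471, 0.0471, 0.0353, 0.6412, 0.0353 (working shown to 4 dp, full precision carried).
D = 0.0412² + 0.0882² + 0.0647² + 0.0471² + 0.0471² + 0.0353² + 0.6412² + 0.0353² = 0.0017 + 0.0078 + 0.0042 + 0.0022 + 0.0022 + 0.0012 + 0.4111 + 0.0012 = 0.4317.
To 2 decimal places, D = 0.43.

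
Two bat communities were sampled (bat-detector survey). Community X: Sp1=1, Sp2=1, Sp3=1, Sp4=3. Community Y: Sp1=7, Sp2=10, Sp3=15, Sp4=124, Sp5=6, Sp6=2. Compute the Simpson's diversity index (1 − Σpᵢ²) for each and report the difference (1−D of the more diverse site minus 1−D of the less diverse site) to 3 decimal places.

0.254

Community X: N=6, proportions 0.166667, 0.166667, 0.166667, 0.5, giving 1−D = 0.666667 (working shown to 6 dp, full precision carried).
Community Y: N=164, proportions 0.042683, 0.060976, 0.091463, 0.756098, 0.036585, 0.012195, giving 1−D = 0.412924.
Difference = |0.666667 − 0.412924| = 0.253743, i.e. 0.254 to 3 decimal places.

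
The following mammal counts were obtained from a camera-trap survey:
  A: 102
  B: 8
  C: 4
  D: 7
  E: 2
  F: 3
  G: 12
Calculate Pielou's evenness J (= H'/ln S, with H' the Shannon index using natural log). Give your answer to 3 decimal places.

Total N = 102+8+4+7+2+3+12 = 138, so the proportions are 0.73913, 0.05797, 0.02899, 0.05072, 0.01449, 0.02174, 0.08696 (working shown to 5 dp, full precision carried).
H' = −Σ pᵢ ln pᵢ = −((-0.22342) + (-0.16509) + (-0.10264) + (-0.15123) + (-0.06136) + (-0.08323) + (-0.21238)) = 0.99935.
With S = 7 species, ln S = 1.94591, so J = 0.99935/1.94591 = 0.51357, i.e. 0.514 to 3 decimal places.

0.514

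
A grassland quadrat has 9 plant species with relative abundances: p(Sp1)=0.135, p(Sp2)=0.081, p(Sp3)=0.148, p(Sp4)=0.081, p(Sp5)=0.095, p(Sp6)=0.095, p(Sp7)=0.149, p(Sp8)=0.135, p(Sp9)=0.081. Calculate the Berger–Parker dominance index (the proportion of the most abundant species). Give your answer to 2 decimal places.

0.15

The largest proportion is 0.149, i.e. d = 0.15 to 2 decimal places.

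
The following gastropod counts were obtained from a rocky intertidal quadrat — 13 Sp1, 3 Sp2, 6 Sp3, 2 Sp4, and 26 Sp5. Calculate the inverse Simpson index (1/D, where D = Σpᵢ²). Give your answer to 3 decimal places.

Total N = 13+3+6+2+26 = 50, so the proportions are 0.26, 0.06, 0.12, 0.04, 0.52 (working shown to 6 dp, full precision carried).
D = 0.26² + 0.06² + 0.12² + 0.04² + 0.52² = 0.067600 + 0.003600 + 0.014400 + 0.001600 + 0.270400 = 0.357600.
So 1/D = 2.79642, i.e. 2.796 to 3 decimal places.

2.796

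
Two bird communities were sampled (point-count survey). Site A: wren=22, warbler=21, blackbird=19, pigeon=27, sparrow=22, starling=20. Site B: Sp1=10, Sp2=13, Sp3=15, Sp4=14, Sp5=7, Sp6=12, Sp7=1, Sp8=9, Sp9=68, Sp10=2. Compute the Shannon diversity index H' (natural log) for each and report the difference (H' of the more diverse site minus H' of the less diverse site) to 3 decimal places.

Site A: N=131, proportions 0.167939, 0.160305, 0.145038, 0.206107, 0.167939, 0.152672, giving H' = 1.785217 (working shown to 6 dp, full precision carried).
Site B: N=151, proportions 0.066225, 0.086093, 0.099338, 0.092715, 0.046358, 0.07947, 0.006623, 0.059603, 0.450331, 0.013245, giving H' = 1.802274.
Difference = |1.785217 − 1.802274| = 0.017057, i.e. 0.017 to 3 decimal places.

0.017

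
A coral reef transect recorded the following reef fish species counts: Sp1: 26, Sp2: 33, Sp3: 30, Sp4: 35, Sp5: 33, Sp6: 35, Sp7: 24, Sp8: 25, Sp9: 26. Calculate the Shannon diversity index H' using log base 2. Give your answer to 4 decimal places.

3.1553

Total N = 26+33+30+35+33+35+24+25+26 = 267, so the proportions are 0.097378, 0.123596, 0.11236, 0.131086, 0.123596, 0.131086, 0.089888, 0.093633, 0.097378 (working shown to 6 dp, full precision carried).
Each pᵢ log₂ pᵢ term: 0.097378×(-3.360256)=-0.327216, 0.123596×(-3.016302)=-0.372801, 0.11236×(-3.153805)=-0.354360, 0.131086×(-2.931413)=-0.384268, 0.123596×(-3.016302)=-0.372801, 0.131086×(-2.931413)=-0.384268, 0.089888×(-3.475733)=-0.312425, 0.093633×(-3.416840)=-0.319929, 0.097378×(-3.360256)=-0.327216.
Sum = -3.155284, so H' = 3.1553.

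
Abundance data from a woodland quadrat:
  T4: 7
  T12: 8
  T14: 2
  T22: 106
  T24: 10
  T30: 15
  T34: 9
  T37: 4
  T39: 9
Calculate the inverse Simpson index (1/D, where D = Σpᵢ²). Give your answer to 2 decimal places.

2.44

Total N = 7+8+2+106+10+15+9+4+9 = 170, so the proportions are 0.04118, 0.04706, 0.01176, 0.62353, 0.05882, 0.08824, 0.05294, 0.02353, 0.05294 (working shown to 5 dp, full precision carried).
D = 0.04118² + 0.04706² + 0.01176² + 0.62353² + 0.05882² + 0.08824² + 0.05294² + 0.02353² + 0.05294² = 0.00170 + 0.00221 + 0.00014 + 0.38879 + 0.00346 + 0.00779 + 0.00280 + 0.00055 + 0.00280 = 0.41024.
So 1/D = 2.4376, i.e. 2.44 to 2 decimal places.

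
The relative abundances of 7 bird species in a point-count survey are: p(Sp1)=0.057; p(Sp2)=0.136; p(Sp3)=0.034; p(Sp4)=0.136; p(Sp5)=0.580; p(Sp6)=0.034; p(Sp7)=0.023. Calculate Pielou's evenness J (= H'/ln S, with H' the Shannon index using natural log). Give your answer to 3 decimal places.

H' = −Σ pᵢ ln pᵢ = −((-0.16329) + (-0.27133) + (-0.11497) + (-0.27133) + (-0.31594) + (-0.11497) + (-0.08676)) = 1.33859 (working shown to 5 dp, full precision carried).
With S = 7 species, ln S = 1.94591, so J = 1.33859/1.94591 = 0.68790, i.e. 0.688 to 3 decimal places.

0.688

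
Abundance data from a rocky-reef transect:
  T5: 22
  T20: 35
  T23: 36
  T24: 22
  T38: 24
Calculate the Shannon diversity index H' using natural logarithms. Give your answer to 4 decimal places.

Total N = 22+35+36+22+24 = 139, so the proportions are 0.158273, 0.251799, 0.258993, 0.158273, 0.172662 (working shown to 6 dp, full precision carried).
Each pᵢ ln pᵢ term: 0.158273×(-1.843431)=-0.291766, 0.251799×(-1.379126)=-0.347262, 0.258993×(-1.350955)=-0.349888, 0.158273×(-1.843431)=-0.291766, 0.172662×(-1.756420)=-0.303267.
Sum = -1.583949, so H' = 1.5839.

1.5839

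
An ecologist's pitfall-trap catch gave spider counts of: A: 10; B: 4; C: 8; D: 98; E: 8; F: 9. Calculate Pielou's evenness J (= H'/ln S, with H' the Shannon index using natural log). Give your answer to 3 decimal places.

Total N = 10+4+8+98+8+9 = 137, so the proportions are 0.07299, 0.0292, 0.05839, 0.71533, 0.05839, 0.06569 (working shown to 5 dp, full precision carried).
H' = −Σ pᵢ ln pᵢ = −((-0.19105) + (-0.10317) + (-0.16587) + (-0.23964) + (-0.16587) + (-0.17887)) = 1.04448.
With S = 6 species, ln S = 1.79176, so J = 1.04448/1.79176 = 0.58293, i.e. 0.583 to 3 decimal places.

0.583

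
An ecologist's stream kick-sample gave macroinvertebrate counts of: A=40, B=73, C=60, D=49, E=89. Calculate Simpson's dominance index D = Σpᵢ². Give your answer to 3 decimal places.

Total N = 40+73+60+49+89 = 311, so the proportions are 0.12862, 0.23473, 0.19293, 0.15756, 0.28617 (working shown to 5 dp, full precision carried).
D = 0.12862² + 0.23473² + 0.19293² + 0.15756² + 0.28617² = 0.01654 + 0.05510 + 0.03722 + 0.02482 + 0.08190 = 0.21558.
To 3 decimal places, D = 0.216.

0.216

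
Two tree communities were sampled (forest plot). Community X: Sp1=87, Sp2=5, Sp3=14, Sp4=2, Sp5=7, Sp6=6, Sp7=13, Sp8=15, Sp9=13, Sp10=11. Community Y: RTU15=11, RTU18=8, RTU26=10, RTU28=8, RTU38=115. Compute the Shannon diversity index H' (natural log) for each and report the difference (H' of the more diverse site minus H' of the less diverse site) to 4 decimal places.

0.8356

Community X: N=173, proportions 0.50289017, 0.02890173, 0.08092486, 0.01156069, 0.04046243, 0.03468208, 0.07514451, 0.0867052, 0.07514451, 0.06358382, giving H' = 1.72570486 (working shown to 8 dp, full precision carried).
Community Y: N=152, proportions 0.07236842, 0.05263158, 0.06578947, 0.05263158, 0.75657895, giving H' = 0.89005843.
Difference = |1.72570486 − 0.89005843| = 0.83564643, i.e. 0.8356 to 4 decimal places.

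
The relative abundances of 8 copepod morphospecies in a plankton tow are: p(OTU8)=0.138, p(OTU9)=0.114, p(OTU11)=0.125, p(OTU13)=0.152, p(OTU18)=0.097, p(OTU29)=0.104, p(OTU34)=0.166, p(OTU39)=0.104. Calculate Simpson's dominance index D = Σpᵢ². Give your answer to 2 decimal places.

D = 0.138² + 0.114² + 0.125² + 0.152² + 0.097² + 0.104² + 0.166² + 0.104² = 0.0190 + 0.0130 + 0.0156 + 0.0231 + 0.0094 + 0.0108 + 0.0276 + 0.0108 = 0.1294 (working shown to 4 dp, full precision carried).
To 2 decimal places, D = 0.13.

0.13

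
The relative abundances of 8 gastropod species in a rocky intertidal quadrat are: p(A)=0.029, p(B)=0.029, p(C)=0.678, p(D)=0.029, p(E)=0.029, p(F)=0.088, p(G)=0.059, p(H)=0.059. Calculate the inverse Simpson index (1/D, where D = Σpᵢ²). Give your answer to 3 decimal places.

2.093

D = 0.029² + 0.029² + 0.678² + 0.029² + 0.029² + 0.088² + 0.059² + 0.059² = 0.000841 + 0.000841 + 0.459684 + 0.000841 + 0.000841 + 0.007744 + 0.003481 + 0.003481 = 0.477754 (working shown to 6 dp, full precision carried).
So 1/D = 2.09313, i.e. 2.093 to 3 decimal places.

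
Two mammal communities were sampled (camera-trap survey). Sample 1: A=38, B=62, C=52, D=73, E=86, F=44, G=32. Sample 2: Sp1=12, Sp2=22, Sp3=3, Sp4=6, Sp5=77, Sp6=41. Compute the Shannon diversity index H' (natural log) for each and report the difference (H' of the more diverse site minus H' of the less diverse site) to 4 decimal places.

0.5297

Sample 1: N=387, proportions 0.098191, 0.160207, 0.134367, 0.18863, 0.222222, 0.113695, 0.082687, giving H' = 1.893152 (working shown to 6 dp, full precision carried).
Sample 2: N=161, proportions 0.074534, 0.136646, 0.018634, 0.037267, 0.478261, 0.254658, giving H' = 1.363406.
Difference = |1.893152 − 1.363406| = 0.529746, i.e. 0.5297 to 4 decimal places.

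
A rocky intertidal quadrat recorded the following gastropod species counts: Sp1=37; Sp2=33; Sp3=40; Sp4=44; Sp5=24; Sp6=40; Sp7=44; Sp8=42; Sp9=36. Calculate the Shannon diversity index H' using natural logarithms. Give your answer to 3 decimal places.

2.184

Total N = 37+33+40+44+24+40+44+42+36 = 340, so the proportions are 0.10882, 0.09706, 0.11765, 0.12941, 0.07059, 0.11765, 0.12941, 0.12353, 0.10588 (working shown to 5 dp, full precision carried).
Each pᵢ ln pᵢ term: 0.10882×(-2.21803)=-0.24137, 0.09706×(-2.33244)=-0.22638, 0.11765×(-2.14007)=-0.25177, 0.12941×(-2.04476)=-0.26462, 0.07059×(-2.65089)=-0.18712, 0.11765×(-2.14007)=-0.25177, 0.12941×(-2.04476)=-0.26462, 0.12353×(-2.09128)=-0.25833, 0.10588×(-2.24543)=-0.23775.
Sum = -2.18374, so H' = 2.184.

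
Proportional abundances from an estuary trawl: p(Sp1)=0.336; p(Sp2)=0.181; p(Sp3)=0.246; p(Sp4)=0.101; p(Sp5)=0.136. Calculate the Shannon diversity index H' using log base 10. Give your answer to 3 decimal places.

Each pᵢ log₁₀ pᵢ term (working shown to 5 dp, full precision carried): 0.336×(-0.47366)=-0.15915, 0.181×(-0.74232)=-0.13436, 0.246×(-0.60906)=-0.14983, 0.101×(-0.99568)=-0.10056, 0.136×(-0.86646)=-0.11784.
Sum = -0.66174, so H' = 0.662.

0.662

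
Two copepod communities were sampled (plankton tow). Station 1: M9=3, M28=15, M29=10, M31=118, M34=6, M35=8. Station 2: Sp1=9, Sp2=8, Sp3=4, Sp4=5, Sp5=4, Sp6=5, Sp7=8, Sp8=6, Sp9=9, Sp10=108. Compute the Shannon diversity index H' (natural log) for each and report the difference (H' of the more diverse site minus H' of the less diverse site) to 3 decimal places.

0.431

Station 1: N=160, proportions 0.01875, 0.09375, 0.0625, 0.7375, 0.0375, 0.05, giving H' = 0.96724 (working shown to 5 dp, full precision carried).
Station 2: N=166, proportions 0.05422, 0.04819, 0.0241, 0.03012, 0.0241, 0.03012, 0.04819, 0.03614, 0.05422, 0.6506, giving H' = 1.39857.
Difference = |0.96724 − 1.39857| = 0.43133, i.e. 0.431 to 3 decimal places.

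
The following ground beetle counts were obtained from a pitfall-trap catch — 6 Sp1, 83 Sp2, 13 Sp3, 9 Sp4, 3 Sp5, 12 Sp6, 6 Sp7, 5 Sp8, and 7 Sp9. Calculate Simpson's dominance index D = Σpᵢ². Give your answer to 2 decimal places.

Total N = 6+83+13+9+3+12+6+5+7 = 144, so the proportions are 0.0417, 0.5764, 0.0903, 0.0625, 0.0208, 0.0833, 0.0417, 0.0347, 0.0486 (working shown to 4 dp, full precision carried).
D = 0.0417² + 0.5764² + 0.0903² + 0.0625² + 0.0208² + 0.0833² + 0.0417² + 0.0347² + 0.0486² = 0.0017 + 0.3322 + 0.0082 + 0.0039 + 0.0004 + 0.0069 + 0.0017 + 0.0012 + 0.0024 = 0.3587.
To 2 decimal places, D = 0.36.

0.36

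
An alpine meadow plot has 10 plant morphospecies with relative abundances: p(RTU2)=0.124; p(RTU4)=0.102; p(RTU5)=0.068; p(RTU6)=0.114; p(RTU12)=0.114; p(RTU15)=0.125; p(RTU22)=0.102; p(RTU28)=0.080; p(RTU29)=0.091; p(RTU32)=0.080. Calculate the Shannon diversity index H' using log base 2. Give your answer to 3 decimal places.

Each pᵢ log₂ pᵢ term (working shown to 5 dp, full precision carried): 0.124×(-3.01159)=-0.37344, 0.102×(-3.29336)=-0.33592, 0.068×(-3.87832)=-0.26373, 0.114×(-3.13289)=-0.35715, 0.114×(-3.13289)=-0.35715, 0.125×(-3.00000)=-0.37500, 0.102×(-3.29336)=-0.33592, 0.08×(-3.64386)=-0.29151, 0.091×(-3.45799)=-0.31468, 0.08×(-3.64386)=-0.29151.
Sum = -3.29600, so H' = 3.296.

3.296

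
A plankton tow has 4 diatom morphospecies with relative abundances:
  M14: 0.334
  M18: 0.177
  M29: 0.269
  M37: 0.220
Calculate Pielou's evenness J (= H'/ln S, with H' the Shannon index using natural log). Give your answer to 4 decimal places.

H' = −Σ pᵢ ln pᵢ = −((-0.366269) + (-0.306494) + (-0.353209) + (-0.333108)) = 1.359080 (working shown to 6 dp, full precision carried).
With S = 4 species, ln S = 1.386294, so J = 1.359080/1.386294 = 0.980369, i.e. 0.9804 to 4 decimal places.

0.9804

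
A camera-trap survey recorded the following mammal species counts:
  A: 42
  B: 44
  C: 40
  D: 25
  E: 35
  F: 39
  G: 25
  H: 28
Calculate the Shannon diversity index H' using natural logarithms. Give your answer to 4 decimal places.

Total N = 42+44+40+25+35+39+25+28 = 278, so the proportions are 0.151079, 0.158273, 0.143885, 0.089928, 0.125899, 0.140288, 0.089928, 0.100719 (working shown to 6 dp, full precision carried).
Each pᵢ ln pᵢ term: 0.151079×(-1.889951)=-0.285532, 0.158273×(-1.843431)=-0.291766, 0.143885×(-1.938742)=-0.278956, 0.089928×(-2.408745)=-0.216614, 0.125899×(-2.072273)=-0.260898, 0.140288×(-1.964059)=-0.275534, 0.089928×(-2.408745)=-0.216614, 0.100719×(-2.295417)=-0.231193.
Sum = -2.057106, so H' = 2.0571.

2.0571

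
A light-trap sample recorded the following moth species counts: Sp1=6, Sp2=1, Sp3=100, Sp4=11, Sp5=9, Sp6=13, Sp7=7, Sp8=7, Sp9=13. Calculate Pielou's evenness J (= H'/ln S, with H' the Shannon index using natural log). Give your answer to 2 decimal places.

Total N = 6+1+100+11+9+13+7+7+13 = 167, so the proportions are 0.0359, 0.006, 0.5988, 0.0659, 0.0539, 0.0778, 0.0419, 0.0419, 0.0778 (working shown to 4 dp, full precision carried).
H' = −Σ pᵢ ln pᵢ = −((-0.1195) + (-0.0306) + (-0.3071) + (-0.1792) + (-0.1574) + (-0.1987) + (-0.1330) + (-0.1330) + (-0.1987)) = 1.4572.
With S = 9 species, ln S = 2.1972, so J = 1.4572/2.1972 = 0.6632, i.e. 0.66 to 2 decimal places.

0.66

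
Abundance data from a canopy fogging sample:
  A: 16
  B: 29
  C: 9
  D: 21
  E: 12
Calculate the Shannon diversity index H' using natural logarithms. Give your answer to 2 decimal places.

1.53

Total N = 16+29+9+21+12 = 87, so the proportions are 0.1839, 0.3333, 0.1034, 0.2414, 0.1379 (working shown to 4 dp, full precision carried).
Each pᵢ ln pᵢ term: 0.1839×(-1.6933)=-0.3114, 0.3333×(-1.0986)=-0.3662, 0.1034×(-2.2687)=-0.2347, 0.2414×(-1.4214)=-0.3431, 0.1379×(-1.9810)=-0.2732.
Sum = -1.5286, so H' = 1.53.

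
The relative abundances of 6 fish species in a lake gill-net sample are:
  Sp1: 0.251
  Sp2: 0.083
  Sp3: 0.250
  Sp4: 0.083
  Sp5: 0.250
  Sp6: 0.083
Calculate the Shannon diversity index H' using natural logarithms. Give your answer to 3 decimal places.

Each pᵢ ln pᵢ term (working shown to 5 dp, full precision carried): 0.251×(-1.38230)=-0.34696, 0.083×(-2.48891)=-0.20658, 0.25×(-1.38629)=-0.34657, 0.083×(-2.48891)=-0.20658, 0.25×(-1.38629)=-0.34657, 0.083×(-2.48891)=-0.20658.
Sum = -1.65984, so H' = 1.660.

1.660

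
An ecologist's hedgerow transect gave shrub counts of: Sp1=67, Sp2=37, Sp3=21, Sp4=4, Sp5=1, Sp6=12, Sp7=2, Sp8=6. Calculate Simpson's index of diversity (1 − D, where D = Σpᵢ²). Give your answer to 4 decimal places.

Total N = 67+37+21+4+1+12+2+6 = 150, so the proportions are 0.446667, 0.246667, 0.14, 0.026667, 0.006667, 0.08, 0.013333, 0.04 (working shown to 6 dp, full precision carried).
D = 0.446667² + 0.246667² + 0.14² + 0.026667² + 0.006667² + 0.08² + 0.013333² + 0.04² = 0.199511 + 0.060844 + 0.019600 + 0.000711 + 0.000044 + 0.006400 + 0.000178 + 0.001600 = 0.288889.
So 1 − D = 0.711111, i.e. 0.7111 to 4 decimal places.

0.7111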